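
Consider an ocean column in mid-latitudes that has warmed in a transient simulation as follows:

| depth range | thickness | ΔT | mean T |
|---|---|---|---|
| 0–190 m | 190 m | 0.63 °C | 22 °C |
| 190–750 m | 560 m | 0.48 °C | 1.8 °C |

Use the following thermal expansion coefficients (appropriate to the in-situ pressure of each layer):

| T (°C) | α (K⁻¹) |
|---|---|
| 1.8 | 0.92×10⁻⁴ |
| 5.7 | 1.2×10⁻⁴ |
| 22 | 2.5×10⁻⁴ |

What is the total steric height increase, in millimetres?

Layer 1 at 22 °C → α = 2.5×10⁻⁴ K⁻¹
Layer 2 at 1.8 °C → α = 0.92×10⁻⁴ K⁻¹
Layer 1: 2.5×10⁻⁴ × 0.63 × 190 = 0.029925 m
0.92×10⁻⁴ × 560 × 0.48 = 0.0247296 m
Δh = 0.029925 + 0.0247296 = 0.0546546 m ≈ 55 mm

55 mm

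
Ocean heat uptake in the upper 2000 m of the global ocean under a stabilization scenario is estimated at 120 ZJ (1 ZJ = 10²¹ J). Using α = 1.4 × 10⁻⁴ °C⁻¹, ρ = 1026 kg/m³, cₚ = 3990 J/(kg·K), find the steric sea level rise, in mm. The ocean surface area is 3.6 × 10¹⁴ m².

Per unit area: Q = 120×10²¹ / (3.6×10¹⁴) ≈ 3.333×10⁸ J/m²
Δh = αQ/(ρcₚ) = 1.4×10⁻⁴ × 3.333×10⁸ / (1026 × 3990) ≈ 0.011398 m

11.4 mm of thermosteric rise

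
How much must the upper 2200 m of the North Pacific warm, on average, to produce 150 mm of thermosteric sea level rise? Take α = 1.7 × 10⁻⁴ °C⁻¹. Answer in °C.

ΔT = Δh/(αH) = 0.15 / (1.7×10⁻⁴ × 2200) ≈ 0.4011 °C

about 0.40 °C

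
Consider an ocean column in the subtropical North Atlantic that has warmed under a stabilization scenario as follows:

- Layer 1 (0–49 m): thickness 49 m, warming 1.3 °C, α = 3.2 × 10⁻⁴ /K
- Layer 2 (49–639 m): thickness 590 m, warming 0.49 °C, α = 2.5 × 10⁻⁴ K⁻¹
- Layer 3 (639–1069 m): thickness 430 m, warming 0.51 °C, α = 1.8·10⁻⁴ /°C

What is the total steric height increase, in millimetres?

0–49 m: 49 × 3.2×10⁻⁴ × 1.3 = 0.020384 m
Layer 2: 2.5×10⁻⁴ × 0.49 × 590 = 0.072275 m
Layer 3: 0.51 × 1.8×10⁻⁴ × 430 = 0.039474 m
Δh = 0.020384 + 0.072275 + 0.039474 = 0.132133 m

Δh = 132 mm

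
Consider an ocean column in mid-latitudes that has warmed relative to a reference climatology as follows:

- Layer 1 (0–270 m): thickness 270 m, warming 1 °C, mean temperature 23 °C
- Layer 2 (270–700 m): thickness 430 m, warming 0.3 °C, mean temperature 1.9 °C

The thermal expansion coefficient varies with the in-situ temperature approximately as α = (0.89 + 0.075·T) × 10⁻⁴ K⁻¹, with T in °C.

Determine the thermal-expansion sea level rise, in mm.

Layer 1: α = (0.89 + 0.075×23)×10⁻⁴ = 2.615×10⁻⁴ K⁻¹
Layer 2: α = (0.89 + 0.075×1.9)×10⁻⁴ = 1.0325×10⁻⁴ K⁻¹
Layer 1: 2.615×10⁻⁴ × 270 × 1 = 0.070605 m
Layer 2: 0.3 × 430 × 1.0325×10⁻⁴ = 0.01331925 m
Δh = 0.070605 + 0.01331925 = 0.08392425 m

83.9 mm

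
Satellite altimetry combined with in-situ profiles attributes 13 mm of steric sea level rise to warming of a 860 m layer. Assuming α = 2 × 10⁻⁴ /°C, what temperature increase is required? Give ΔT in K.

about 0.0756 K

ΔT = Δh/(αH) = 0.013 / (2×10⁻⁴ × 860) ≈ 0.07558 K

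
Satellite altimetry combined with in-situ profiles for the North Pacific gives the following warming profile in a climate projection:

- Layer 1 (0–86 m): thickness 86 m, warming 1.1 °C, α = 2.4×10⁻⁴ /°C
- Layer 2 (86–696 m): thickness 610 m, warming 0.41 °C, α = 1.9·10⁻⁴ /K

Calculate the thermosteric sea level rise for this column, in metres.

Δh ≈ 0.0702 m

2.4×10⁻⁴ × 1.1 × 86 = 0.022704 m
610 × 1.9×10⁻⁴ × 0.41 = 0.047519 m
Δh = 0.022704 + 0.047519 = 0.070223 m ≈ 0.0702 m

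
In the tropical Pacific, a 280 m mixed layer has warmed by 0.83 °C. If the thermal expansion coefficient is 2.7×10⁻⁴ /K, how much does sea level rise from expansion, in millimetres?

Δh = αΔT·H = 2.7×10⁻⁴ × 0.83 × 280 = 0.062748 m

Δh ≈ 62.7 mm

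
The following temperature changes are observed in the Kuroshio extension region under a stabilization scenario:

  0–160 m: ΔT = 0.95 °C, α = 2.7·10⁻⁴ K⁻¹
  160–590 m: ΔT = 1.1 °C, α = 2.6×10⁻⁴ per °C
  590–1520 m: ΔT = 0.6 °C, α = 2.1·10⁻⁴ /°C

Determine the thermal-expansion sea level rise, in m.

0–160 m: 160 × 2.7×10⁻⁴ × 0.95 = 0.04104 m
Layer 2: 430 × 2.6×10⁻⁴ × 1.1 = 0.12298 m
0.6 × 2.1×10⁻⁴ × 930 = 0.11718 m
Δh = 0.04104 + 0.12298 + 0.11718 = 0.28120 m ≈ 0.281 m

Δh = 0.281 m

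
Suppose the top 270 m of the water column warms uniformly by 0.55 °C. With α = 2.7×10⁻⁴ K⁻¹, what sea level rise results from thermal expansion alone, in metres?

Δh = αΔT·H = 2.7×10⁻⁴ × 0.55 × 270 = 0.040095 m

0.040 m of thermosteric rise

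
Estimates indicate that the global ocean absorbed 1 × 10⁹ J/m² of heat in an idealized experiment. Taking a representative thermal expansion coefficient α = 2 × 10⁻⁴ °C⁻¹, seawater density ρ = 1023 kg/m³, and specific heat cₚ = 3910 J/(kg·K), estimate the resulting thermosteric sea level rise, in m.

Δh ≈ 0.0500 m

Δh = αQ/(ρcₚ) = 2×10⁻⁴ × 1×10⁹ / (1023 × 3910) ≈ 0.050001 m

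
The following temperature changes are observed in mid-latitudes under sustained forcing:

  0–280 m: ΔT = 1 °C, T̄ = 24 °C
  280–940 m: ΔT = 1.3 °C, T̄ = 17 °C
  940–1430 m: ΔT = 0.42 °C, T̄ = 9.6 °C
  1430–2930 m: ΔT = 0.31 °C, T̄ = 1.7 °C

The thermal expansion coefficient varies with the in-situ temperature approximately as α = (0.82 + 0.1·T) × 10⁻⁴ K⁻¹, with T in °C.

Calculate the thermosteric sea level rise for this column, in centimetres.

Δh = 38.9 cm

Layer 1: α = (0.82 + 0.1×24)×10⁻⁴ = 3.22×10⁻⁴ K⁻¹
Layer 2: α = (0.82 + 0.1×17)×10⁻⁴ = 2.52×10⁻⁴ K⁻¹
Layer 3: α = (0.82 + 0.1×9.6)×10⁻⁴ = 1.78×10⁻⁴ K⁻¹
Layer 4: α = (0.82 + 0.1×1.7)×10⁻⁴ = 0.99×10⁻⁴ K⁻¹
Layer 1: 1 × 280 × 3.22×10⁻⁴ = 0.09016 m
660 × 2.52×10⁻⁴ × 1.3 = 0.216216 m
940–1430 m: 0.42 × 490 × 1.78×10⁻⁴ = 0.0366324 m
1430–2930 m: 1500 × 0.99×10⁻⁴ × 0.31 = 0.046035 m
Δh = 0.09016 + 0.216216 + 0.0366324 + 0.046035 = 0.3890434 m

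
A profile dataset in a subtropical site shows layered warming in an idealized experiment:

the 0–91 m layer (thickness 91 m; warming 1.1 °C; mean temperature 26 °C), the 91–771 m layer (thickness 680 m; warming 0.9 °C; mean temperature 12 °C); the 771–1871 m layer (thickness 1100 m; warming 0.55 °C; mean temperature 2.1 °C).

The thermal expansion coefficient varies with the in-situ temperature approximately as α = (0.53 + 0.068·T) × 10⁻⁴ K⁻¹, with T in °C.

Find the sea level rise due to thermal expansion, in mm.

Layer 1: α = (0.53 + 0.068×26)×10⁻⁴ = 2.298×10⁻⁴ K⁻¹
Layer 2: α = (0.53 + 0.068×12)×10⁻⁴ = 1.346×10⁻⁴ K⁻¹
Layer 3: α = (0.53 + 0.068×2.1)×10⁻⁴ = 0.6728×10⁻⁴ K⁻¹
0–91 m: 2.298×10⁻⁴ × 91 × 1.1 = 0.02300298 m
680 × 0.9 × 1.346×10⁻⁴ = 0.0823752 m
0.6728×10⁻⁴ × 0.55 × 1100 = 0.0407044 m
Δh = 0.02300298 + 0.0823752 + 0.0407044 = 0.14608258 m

146 mm of thermosteric rise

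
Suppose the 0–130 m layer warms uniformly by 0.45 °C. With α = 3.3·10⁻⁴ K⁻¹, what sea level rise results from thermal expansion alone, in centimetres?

Δh ≈ 1.93 cm

Δh = αΔT·H = 3.3×10⁻⁴ × 0.45 × 130 = 0.019305 m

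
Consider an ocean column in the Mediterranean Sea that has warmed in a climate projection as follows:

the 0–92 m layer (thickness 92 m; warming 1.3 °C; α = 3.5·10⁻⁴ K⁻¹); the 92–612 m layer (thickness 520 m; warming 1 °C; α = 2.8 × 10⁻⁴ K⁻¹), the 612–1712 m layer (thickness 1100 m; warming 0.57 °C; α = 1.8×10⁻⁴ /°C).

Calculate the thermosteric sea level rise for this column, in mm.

Δh ≈ 300 mm

Layer 1: 92 × 3.5×10⁻⁴ × 1.3 = 0.04186 m
Layer 2: 2.8×10⁻⁴ × 1 × 520 = 0.14560 m
612–1712 m: 1.8×10⁻⁴ × 0.57 × 1100 = 0.11286 m
Δh = 0.04186 + 0.14560 + 0.11286 = 0.30032 m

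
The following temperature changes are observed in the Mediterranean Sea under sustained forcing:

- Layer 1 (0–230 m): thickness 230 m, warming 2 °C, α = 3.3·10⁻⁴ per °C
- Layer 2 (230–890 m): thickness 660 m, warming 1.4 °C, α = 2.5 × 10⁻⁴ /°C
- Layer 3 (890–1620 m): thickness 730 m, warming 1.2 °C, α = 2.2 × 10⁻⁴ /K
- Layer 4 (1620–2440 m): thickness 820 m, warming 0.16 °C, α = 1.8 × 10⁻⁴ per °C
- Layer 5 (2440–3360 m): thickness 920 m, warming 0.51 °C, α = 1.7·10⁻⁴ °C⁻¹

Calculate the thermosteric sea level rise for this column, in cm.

230 × 3.3×10⁻⁴ × 2 = 0.15180 m
230–890 m: 2.5×10⁻⁴ × 660 × 1.4 = 0.23100 m
890–1620 m: 1.2 × 2.2×10⁻⁴ × 730 = 0.19272 m
Layer 4: 820 × 1.8×10⁻⁴ × 0.16 = 0.023616 m
920 × 0.51 × 1.7×10⁻⁴ = 0.079764 m
Δh = 0.15180 + 0.23100 + 0.19272 + 0.023616 + 0.079764 = 0.67890 m ≈ 67.9 cm

Δh = 67.9 cm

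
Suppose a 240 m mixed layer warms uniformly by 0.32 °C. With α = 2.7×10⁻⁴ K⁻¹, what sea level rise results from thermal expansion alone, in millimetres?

Δh = αΔT·H = 2.7×10⁻⁴ × 0.32 × 240 = 0.020736 m

about 21 mm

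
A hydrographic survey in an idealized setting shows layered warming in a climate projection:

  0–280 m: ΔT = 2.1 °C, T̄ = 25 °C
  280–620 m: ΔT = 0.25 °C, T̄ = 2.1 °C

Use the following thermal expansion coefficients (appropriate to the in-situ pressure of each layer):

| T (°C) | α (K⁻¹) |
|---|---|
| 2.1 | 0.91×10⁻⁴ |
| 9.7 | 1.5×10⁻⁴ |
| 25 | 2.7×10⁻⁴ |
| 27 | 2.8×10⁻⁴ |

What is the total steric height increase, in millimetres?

about 166 mm

Layer 1 at 25 °C → α = 2.7×10⁻⁴ K⁻¹
Layer 2 at 2.1 °C → α = 0.91×10⁻⁴ K⁻¹
0–280 m: 2.1 × 2.7×10⁻⁴ × 280 = 0.15876 m
Layer 2: 0.25 × 0.91×10⁻⁴ × 340 = 0.007735 m
Δh = 0.15876 + 0.007735 = 0.166495 m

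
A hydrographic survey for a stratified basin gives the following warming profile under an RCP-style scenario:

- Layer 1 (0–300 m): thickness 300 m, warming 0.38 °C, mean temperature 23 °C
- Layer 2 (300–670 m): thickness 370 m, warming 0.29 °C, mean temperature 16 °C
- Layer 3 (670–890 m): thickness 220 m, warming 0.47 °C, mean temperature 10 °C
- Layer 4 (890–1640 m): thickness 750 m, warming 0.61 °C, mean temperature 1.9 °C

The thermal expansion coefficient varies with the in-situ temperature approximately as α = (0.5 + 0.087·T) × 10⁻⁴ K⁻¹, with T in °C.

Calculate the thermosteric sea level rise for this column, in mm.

Layer 1: α = (0.5 + 0.087×23)×10⁻⁴ = 2.501×10⁻⁴ K⁻¹
Layer 2: α = (0.5 + 0.087×16)×10⁻⁴ = 1.892×10⁻⁴ K⁻¹
Layer 3: α = (0.5 + 0.087×10)×10⁻⁴ = 1.37×10⁻⁴ K⁻¹
Layer 4: α = (0.5 + 0.087×1.9)×10⁻⁴ = 0.6653×10⁻⁴ K⁻¹
2.501×10⁻⁴ × 300 × 0.38 = 0.0285114 m
300–670 m: 370 × 1.892×10⁻⁴ × 0.29 = 0.02030116 m
220 × 1.37×10⁻⁴ × 0.47 = 0.0141658 m
890–1640 m: 0.6653×10⁻⁴ × 750 × 0.61 = 0.030437475 m
Δh = 0.0285114 + 0.02030116 + 0.0141658 + 0.030437475 = 0.093415835 m

about 93 mm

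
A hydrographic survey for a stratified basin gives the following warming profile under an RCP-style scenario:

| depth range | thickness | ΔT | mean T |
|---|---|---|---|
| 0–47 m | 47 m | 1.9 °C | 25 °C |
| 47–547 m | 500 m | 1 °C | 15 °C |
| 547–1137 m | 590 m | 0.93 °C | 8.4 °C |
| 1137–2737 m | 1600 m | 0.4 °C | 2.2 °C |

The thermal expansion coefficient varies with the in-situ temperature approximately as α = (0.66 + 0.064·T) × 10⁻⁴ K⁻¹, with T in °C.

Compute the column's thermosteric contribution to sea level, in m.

Δh ≈ 0.22 m

Layer 1: α = (0.66 + 0.064×25)×10⁻⁴ = 2.26×10⁻⁴ K⁻¹
Layer 2: α = (0.66 + 0.064×15)×10⁻⁴ = 1.62×10⁻⁴ K⁻¹
Layer 3: α = (0.66 + 0.064×8.4)×10⁻⁴ = 1.1976×10⁻⁴ K⁻¹
Layer 4: α = (0.66 + 0.064×2.2)×10⁻⁴ = 0.8008×10⁻⁴ K⁻¹
0–47 m: 1.9 × 47 × 2.26×10⁻⁴ = 0.0201818 m
47–547 m: 1.62×10⁻⁴ × 500 × 1 = 0.08100 m
Layer 3: 1.1976×10⁻⁴ × 0.93 × 590 = 0.065712312 m
0.4 × 0.8008×10⁻⁴ × 1600 = 0.0512512 m
Δh = 0.0201818 + 0.08100 + 0.065712312 + 0.0512512 = 0.218145312 m ≈ 0.22 m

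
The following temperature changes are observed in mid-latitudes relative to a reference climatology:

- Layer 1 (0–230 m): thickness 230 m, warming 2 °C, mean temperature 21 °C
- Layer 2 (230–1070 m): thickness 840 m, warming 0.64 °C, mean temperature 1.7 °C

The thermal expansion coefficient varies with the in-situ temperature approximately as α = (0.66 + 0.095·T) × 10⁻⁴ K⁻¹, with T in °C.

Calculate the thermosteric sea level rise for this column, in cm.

Layer 1: α = (0.66 + 0.095×21)×10⁻⁴ = 2.655×10⁻⁴ K⁻¹
Layer 2: α = (0.66 + 0.095×1.7)×10⁻⁴ = 0.8215×10⁻⁴ K⁻¹
Layer 1: 2.655×10⁻⁴ × 230 × 2 = 0.12213 m
Layer 2: 0.8215×10⁻⁴ × 0.64 × 840 = 0.04416384 m
Δh = 0.12213 + 0.04416384 = 0.16629384 m ≈ 16.6 cm

Δh = 16.6 cm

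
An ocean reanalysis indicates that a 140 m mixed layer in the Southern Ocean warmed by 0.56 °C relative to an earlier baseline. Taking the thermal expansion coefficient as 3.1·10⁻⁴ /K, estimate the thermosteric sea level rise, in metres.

Δh = 0.024 m

Δh = αΔT·H = 3.1×10⁻⁴ × 0.56 × 140 = 0.024304 m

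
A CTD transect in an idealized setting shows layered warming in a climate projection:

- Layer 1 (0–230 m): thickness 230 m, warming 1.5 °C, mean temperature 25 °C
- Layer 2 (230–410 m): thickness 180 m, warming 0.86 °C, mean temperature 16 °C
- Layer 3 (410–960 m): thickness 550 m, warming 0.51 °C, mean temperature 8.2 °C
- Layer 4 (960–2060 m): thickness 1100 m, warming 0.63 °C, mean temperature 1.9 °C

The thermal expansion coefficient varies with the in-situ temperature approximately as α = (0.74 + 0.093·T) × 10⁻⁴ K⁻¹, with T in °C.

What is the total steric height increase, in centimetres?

Layer 1: α = (0.74 + 0.093×25)×10⁻⁴ = 3.065×10⁻⁴ K⁻¹
Layer 2: α = (0.74 + 0.093×16)×10⁻⁴ = 2.228×10⁻⁴ K⁻¹
Layer 3: α = (0.74 + 0.093×8.2)×10⁻⁴ = 1.5026×10⁻⁴ K⁻¹
Layer 4: α = (0.74 + 0.093×1.9)×10⁻⁴ = 0.9167×10⁻⁴ K⁻¹
230 × 1.5 × 3.065×10⁻⁴ = 0.1057425 m
230–410 m: 180 × 0.86 × 2.228×10⁻⁴ = 0.03448944 m
Layer 3: 1.5026×10⁻⁴ × 0.51 × 550 = 0.04214793 m
1100 × 0.9167×10⁻⁴ × 0.63 = 0.06352731 m
Δh = 0.1057425 + 0.03448944 + 0.04214793 + 0.06352731 = 0.24590718 m

about 24.6 cm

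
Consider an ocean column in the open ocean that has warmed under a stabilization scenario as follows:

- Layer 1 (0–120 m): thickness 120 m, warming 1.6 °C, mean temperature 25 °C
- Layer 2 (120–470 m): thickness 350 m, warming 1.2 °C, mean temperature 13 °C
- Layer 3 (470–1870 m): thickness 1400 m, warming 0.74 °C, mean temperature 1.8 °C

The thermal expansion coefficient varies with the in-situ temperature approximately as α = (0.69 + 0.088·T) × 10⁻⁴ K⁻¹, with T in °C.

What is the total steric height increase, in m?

about 0.220 m

Layer 1: α = (0.69 + 0.088×25)×10⁻⁴ = 2.89×10⁻⁴ K⁻¹
Layer 2: α = (0.69 + 0.088×13)×10⁻⁴ = 1.834×10⁻⁴ K⁻¹
Layer 3: α = (0.69 + 0.088×1.8)×10⁻⁴ = 0.8484×10⁻⁴ K⁻¹
0–120 m: 2.89×10⁻⁴ × 120 × 1.6 = 0.055488 m
Layer 2: 350 × 1.2 × 1.834×10⁻⁴ = 0.077028 m
Layer 3: 1400 × 0.74 × 0.8484×10⁻⁴ = 0.08789424 m
Δh = 0.055488 + 0.077028 + 0.08789424 = 0.22041024 m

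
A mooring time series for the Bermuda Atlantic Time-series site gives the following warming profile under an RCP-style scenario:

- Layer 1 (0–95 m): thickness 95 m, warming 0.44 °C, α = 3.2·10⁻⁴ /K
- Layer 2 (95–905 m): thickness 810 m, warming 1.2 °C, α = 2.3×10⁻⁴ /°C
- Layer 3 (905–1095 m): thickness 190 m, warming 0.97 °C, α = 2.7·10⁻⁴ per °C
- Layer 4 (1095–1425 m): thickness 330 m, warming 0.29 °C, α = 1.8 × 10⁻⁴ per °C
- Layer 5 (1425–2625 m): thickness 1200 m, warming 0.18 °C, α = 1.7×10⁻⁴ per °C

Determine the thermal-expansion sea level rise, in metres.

Layer 1: 95 × 3.2×10⁻⁴ × 0.44 = 0.013376 m
95–905 m: 810 × 2.3×10⁻⁴ × 1.2 = 0.22356 m
Layer 3: 190 × 2.7×10⁻⁴ × 0.97 = 0.049761 m
1095–1425 m: 0.29 × 1.8×10⁻⁴ × 330 = 0.017226 m
1200 × 1.7×10⁻⁴ × 0.18 = 0.03672 m
Δh = 0.013376 + 0.22356 + 0.049761 + 0.017226 + 0.03672 = 0.340643 m

Δh ≈ 0.341 m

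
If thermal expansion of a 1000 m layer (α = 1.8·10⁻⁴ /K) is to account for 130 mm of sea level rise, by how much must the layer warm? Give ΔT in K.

ΔT = Δh/(αH) = 0.13 / (1.8×10⁻⁴ × 1000) ≈ 0.7222 K

about 0.722 K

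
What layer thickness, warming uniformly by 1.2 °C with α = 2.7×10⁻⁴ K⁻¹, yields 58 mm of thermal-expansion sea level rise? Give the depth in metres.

180 m

H = Δh/(αΔT) = 0.058 / (2.7×10⁻⁴ × 1.2) ≈ 179.0 m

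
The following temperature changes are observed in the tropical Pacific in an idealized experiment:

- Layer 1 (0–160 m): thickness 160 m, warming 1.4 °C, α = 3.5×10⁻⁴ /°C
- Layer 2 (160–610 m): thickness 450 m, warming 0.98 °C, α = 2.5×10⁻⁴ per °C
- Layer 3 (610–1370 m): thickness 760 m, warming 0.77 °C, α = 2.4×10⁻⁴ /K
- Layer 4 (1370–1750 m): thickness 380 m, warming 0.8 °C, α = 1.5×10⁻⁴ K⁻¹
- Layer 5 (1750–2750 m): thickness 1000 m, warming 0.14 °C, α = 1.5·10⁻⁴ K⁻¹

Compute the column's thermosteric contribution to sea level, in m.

1.4 × 3.5×10⁻⁴ × 160 = 0.07840 m
2.5×10⁻⁴ × 450 × 0.98 = 0.11025 m
610–1370 m: 0.77 × 2.4×10⁻⁴ × 760 = 0.140448 m
380 × 0.8 × 1.5×10⁻⁴ = 0.04560 m
1750–2750 m: 1.5×10⁻⁴ × 0.14 × 1000 = 0.02100 m
Δh = 0.07840 + 0.11025 + 0.140448 + 0.04560 + 0.02100 = 0.395698 m ≈ 0.396 m

Δh ≈ 0.396 m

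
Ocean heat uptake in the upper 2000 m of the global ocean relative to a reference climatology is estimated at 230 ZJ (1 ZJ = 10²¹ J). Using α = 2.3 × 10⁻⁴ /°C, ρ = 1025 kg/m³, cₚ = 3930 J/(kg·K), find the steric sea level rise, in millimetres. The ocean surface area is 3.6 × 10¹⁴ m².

Per unit area: Q = 230×10²¹ / (3.6×10¹⁴) ≈ 6.389×10⁸ J/m²
Δh = αQ/(ρcₚ) = 2.3×10⁻⁴ × 6.389×10⁸ / (1025 × 3930) ≈ 0.036479 m

about 36.5 mm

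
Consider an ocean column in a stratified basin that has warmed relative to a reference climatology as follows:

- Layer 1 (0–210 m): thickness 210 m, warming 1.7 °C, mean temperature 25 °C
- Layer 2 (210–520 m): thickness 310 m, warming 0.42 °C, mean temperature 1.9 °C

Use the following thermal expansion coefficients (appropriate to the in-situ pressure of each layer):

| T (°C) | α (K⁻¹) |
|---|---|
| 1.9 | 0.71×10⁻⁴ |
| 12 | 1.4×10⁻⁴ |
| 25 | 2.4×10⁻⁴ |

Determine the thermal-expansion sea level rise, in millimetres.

Layer 1 at 25 °C → α = 2.4×10⁻⁴ K⁻¹
Layer 2 at 1.9 °C → α = 0.71×10⁻⁴ K⁻¹
0–210 m: 2.4×10⁻⁴ × 210 × 1.7 = 0.08568 m
0.71×10⁻⁴ × 310 × 0.42 = 0.0092442 m
Δh = 0.08568 + 0.0092442 = 0.0949242 m

95 mm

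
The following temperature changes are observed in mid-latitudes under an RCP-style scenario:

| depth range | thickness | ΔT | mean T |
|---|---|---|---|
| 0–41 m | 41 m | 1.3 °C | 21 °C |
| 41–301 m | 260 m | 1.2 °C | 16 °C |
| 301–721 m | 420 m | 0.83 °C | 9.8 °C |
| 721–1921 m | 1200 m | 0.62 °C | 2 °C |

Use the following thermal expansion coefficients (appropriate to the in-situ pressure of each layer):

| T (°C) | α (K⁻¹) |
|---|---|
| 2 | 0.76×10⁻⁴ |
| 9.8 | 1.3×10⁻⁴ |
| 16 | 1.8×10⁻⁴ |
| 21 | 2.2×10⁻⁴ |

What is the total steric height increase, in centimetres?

Layer 1 at 21 °C → α = 2.2×10⁻⁴ K⁻¹
Layer 2 at 16 °C → α = 1.8×10⁻⁴ K⁻¹
Layer 3 at 9.8 °C → α = 1.3×10⁻⁴ K⁻¹
Layer 4 at 2 °C → α = 0.76×10⁻⁴ K⁻¹
2.2×10⁻⁴ × 41 × 1.3 = 0.011726 m
41–301 m: 1.8×10⁻⁴ × 260 × 1.2 = 0.05616 m
0.83 × 420 × 1.3×10⁻⁴ = 0.045318 m
0.62 × 0.76×10⁻⁴ × 1200 = 0.056544 m
Δh = 0.011726 + 0.05616 + 0.045318 + 0.056544 = 0.169748 m ≈ 17.0 cm

17.0 cm of thermosteric rise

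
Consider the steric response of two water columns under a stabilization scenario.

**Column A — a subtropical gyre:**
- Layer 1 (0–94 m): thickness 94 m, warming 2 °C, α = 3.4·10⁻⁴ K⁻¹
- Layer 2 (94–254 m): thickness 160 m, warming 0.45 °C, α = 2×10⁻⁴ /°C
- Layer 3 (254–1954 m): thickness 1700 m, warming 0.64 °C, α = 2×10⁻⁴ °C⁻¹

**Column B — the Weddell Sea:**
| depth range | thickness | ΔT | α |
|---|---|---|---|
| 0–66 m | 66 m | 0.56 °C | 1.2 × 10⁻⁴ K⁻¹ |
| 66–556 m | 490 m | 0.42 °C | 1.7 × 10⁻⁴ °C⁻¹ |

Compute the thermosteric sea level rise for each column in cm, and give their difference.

A: 30 cm; B: 3.9 cm; difference 26 cm

A Layer 1: 3.4×10⁻⁴ × 2 × 94 = 0.06392 m
A 94–254 m: 0.45 × 2×10⁻⁴ × 160 = 0.01440 m
A 254–1954 m: 0.64 × 2×10⁻⁴ × 1700 = 0.21760 m
A total: 0.29592 m
B 1.2×10⁻⁴ × 0.56 × 66 = 0.0044352 m
B 66–556 m: 490 × 1.7×10⁻⁴ × 0.42 = 0.034986 m
B total: 0.0394212 m
Difference: 0.29592 − 0.0394212 = 0.2564988 m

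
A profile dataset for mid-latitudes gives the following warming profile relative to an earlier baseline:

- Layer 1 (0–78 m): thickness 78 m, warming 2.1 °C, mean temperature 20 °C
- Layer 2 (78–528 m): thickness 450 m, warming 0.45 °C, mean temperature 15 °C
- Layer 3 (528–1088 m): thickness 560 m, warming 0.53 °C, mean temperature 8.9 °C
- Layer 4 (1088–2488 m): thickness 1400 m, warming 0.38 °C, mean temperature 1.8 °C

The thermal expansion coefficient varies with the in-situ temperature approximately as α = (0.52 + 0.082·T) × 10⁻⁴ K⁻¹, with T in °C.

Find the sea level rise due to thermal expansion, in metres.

Layer 1: α = (0.52 + 0.082×20)×10⁻⁴ = 2.16×10⁻⁴ K⁻¹
Layer 2: α = (0.52 + 0.082×15)×10⁻⁴ = 1.75×10⁻⁴ K⁻¹
Layer 3: α = (0.52 + 0.082×8.9)×10⁻⁴ = 1.2498×10⁻⁴ K⁻¹
Layer 4: α = (0.52 + 0.082×1.8)×10⁻⁴ = 0.6676×10⁻⁴ K⁻¹
Layer 1: 2.16×10⁻⁴ × 78 × 2.1 = 0.0353808 m
450 × 0.45 × 1.75×10⁻⁴ = 0.0354375 m
Layer 3: 1.2498×10⁻⁴ × 560 × 0.53 = 0.037094064 m
1400 × 0.6676×10⁻⁴ × 0.38 = 0.03551632 m
Δh = 0.0353808 + 0.0354375 + 0.037094064 + 0.03551632 = 0.143428684 m

0.14 m of thermosteric rise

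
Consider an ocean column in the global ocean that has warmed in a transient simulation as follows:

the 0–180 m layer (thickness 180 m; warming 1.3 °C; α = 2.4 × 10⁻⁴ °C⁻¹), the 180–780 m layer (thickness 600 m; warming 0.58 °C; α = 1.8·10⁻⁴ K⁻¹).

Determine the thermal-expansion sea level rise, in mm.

Δh ≈ 120 mm

2.4×10⁻⁴ × 1.3 × 180 = 0.05616 m
600 × 0.58 × 1.8×10⁻⁴ = 0.06264 m
Δh = 0.05616 + 0.06264 = 0.11880 m ≈ 120 mm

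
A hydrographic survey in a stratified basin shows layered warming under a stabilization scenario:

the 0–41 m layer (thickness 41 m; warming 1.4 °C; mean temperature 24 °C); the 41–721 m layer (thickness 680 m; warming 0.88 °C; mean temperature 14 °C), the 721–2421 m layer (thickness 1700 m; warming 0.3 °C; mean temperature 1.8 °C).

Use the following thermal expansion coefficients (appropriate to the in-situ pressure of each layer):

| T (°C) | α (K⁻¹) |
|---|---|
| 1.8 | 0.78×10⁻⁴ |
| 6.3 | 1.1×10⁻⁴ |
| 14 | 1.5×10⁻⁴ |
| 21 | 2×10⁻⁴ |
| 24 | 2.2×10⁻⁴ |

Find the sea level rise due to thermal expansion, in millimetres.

about 140 mm

Layer 1 at 24 °C → α = 2.2×10⁻⁴ K⁻¹
Layer 2 at 14 °C → α = 1.5×10⁻⁴ K⁻¹
Layer 3 at 1.8 °C → α = 0.78×10⁻⁴ K⁻¹
Layer 1: 1.4 × 2.2×10⁻⁴ × 41 = 0.012628 m
41–721 m: 0.88 × 680 × 1.5×10⁻⁴ = 0.08976 m
Layer 3: 0.3 × 1700 × 0.78×10⁻⁴ = 0.03978 m
Δh = 0.012628 + 0.08976 + 0.03978 = 0.142168 m ≈ 140 mm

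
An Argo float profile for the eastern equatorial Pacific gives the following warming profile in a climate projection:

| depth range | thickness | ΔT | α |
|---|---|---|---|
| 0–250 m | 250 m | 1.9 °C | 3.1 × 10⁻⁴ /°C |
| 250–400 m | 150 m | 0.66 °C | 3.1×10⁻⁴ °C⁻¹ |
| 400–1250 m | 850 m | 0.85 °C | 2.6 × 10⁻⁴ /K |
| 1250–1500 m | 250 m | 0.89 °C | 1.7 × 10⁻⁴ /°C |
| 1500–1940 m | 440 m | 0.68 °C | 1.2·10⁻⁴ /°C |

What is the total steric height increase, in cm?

Δh = 44.0 cm

Layer 1: 1.9 × 3.1×10⁻⁴ × 250 = 0.14725 m
3.1×10⁻⁴ × 0.66 × 150 = 0.03069 m
0.85 × 850 × 2.6×10⁻⁴ = 0.18785 m
Layer 4: 1.7×10⁻⁴ × 0.89 × 250 = 0.037825 m
Layer 5: 1.2×10⁻⁴ × 0.68 × 440 = 0.035904 m
Δh = 0.14725 + 0.03069 + 0.18785 + 0.037825 + 0.035904 = 0.439519 m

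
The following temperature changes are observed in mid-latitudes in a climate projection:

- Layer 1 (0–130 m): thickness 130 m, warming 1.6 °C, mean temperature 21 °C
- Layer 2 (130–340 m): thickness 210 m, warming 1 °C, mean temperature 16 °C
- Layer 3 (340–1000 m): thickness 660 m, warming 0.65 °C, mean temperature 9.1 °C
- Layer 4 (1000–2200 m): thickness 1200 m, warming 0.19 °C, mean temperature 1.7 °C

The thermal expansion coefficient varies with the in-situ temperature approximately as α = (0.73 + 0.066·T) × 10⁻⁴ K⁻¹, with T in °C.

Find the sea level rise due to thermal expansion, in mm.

Layer 1: α = (0.73 + 0.066×21)×10⁻⁴ = 2.116×10⁻⁴ K⁻¹
Layer 2: α = (0.73 + 0.066×16)×10⁻⁴ = 1.786×10⁻⁴ K⁻¹
Layer 3: α = (0.73 + 0.066×9.1)×10⁻⁴ = 1.3306×10⁻⁴ K⁻¹
Layer 4: α = (0.73 + 0.066×1.7)×10⁻⁴ = 0.8422×10⁻⁴ K⁻¹
2.116×10⁻⁴ × 1.6 × 130 = 0.0440128 m
130–340 m: 1.786×10⁻⁴ × 210 × 1 = 0.037506 m
660 × 0.65 × 1.3306×10⁻⁴ = 0.05708274 m
Layer 4: 1200 × 0.8422×10⁻⁴ × 0.19 = 0.01920216 m
Δh = 0.0440128 + 0.037506 + 0.05708274 + 0.01920216 = 0.1578037 m

Δh ≈ 158 mm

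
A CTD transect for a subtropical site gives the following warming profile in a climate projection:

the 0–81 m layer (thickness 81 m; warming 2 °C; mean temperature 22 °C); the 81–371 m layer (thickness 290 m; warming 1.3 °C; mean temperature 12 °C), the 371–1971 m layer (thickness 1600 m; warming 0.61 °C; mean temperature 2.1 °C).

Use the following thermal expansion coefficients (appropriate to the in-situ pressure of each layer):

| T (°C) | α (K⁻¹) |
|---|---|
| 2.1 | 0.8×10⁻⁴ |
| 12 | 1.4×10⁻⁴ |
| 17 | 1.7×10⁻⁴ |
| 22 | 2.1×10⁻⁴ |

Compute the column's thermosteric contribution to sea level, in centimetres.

Layer 1 at 22 °C → α = 2.1×10⁻⁴ K⁻¹
Layer 2 at 12 °C → α = 1.4×10⁻⁴ K⁻¹
Layer 3 at 2.1 °C → α = 0.8×10⁻⁴ K⁻¹
0–81 m: 2.1×10⁻⁴ × 2 × 81 = 0.03402 m
1.3 × 290 × 1.4×10⁻⁴ = 0.05278 m
Layer 3: 0.61 × 1600 × 0.8×10⁻⁴ = 0.07808 m
Δh = 0.03402 + 0.05278 + 0.07808 = 0.16488 m ≈ 16.5 cm

16.5 cm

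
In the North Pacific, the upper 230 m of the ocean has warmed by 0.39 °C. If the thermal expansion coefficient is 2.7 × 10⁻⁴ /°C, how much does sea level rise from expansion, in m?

Δh = αΔT·H = 2.7×10⁻⁴ × 0.39 × 230 = 0.024219 m

0.024 m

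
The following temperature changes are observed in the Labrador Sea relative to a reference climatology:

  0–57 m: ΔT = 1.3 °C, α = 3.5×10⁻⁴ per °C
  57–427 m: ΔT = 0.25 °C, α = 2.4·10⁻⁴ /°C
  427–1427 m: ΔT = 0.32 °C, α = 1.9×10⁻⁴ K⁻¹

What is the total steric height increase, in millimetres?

Layer 1: 1.3 × 57 × 3.5×10⁻⁴ = 0.025935 m
0.25 × 2.4×10⁻⁴ × 370 = 0.02220 m
Layer 3: 1000 × 0.32 × 1.9×10⁻⁴ = 0.06080 m
Δh = 0.025935 + 0.02220 + 0.06080 = 0.108935 m ≈ 109 mm

109 mm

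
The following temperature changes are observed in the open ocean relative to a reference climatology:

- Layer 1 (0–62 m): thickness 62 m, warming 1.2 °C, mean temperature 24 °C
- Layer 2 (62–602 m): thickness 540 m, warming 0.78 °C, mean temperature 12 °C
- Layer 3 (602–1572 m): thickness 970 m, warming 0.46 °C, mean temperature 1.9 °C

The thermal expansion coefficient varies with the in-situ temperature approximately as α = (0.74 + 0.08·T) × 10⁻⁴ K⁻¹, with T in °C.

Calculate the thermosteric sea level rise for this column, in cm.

about 13.1 cm

Layer 1: α = (0.74 + 0.08×24)×10⁻⁴ = 2.66×10⁻⁴ K⁻¹
Layer 2: α = (0.74 + 0.08×12)×10⁻⁴ = 1.7×10⁻⁴ K⁻¹
Layer 3: α = (0.74 + 0.08×1.9)×10⁻⁴ = 0.892×10⁻⁴ K⁻¹
0–62 m: 1.2 × 62 × 2.66×10⁻⁴ = 0.0197904 m
Layer 2: 540 × 0.78 × 1.7×10⁻⁴ = 0.071604 m
602–1572 m: 0.892×10⁻⁴ × 970 × 0.46 = 0.03980104 m
Δh = 0.0197904 + 0.071604 + 0.03980104 = 0.13119544 m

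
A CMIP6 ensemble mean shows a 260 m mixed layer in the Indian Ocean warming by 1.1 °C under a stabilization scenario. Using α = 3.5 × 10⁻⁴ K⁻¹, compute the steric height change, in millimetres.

Δh = 100 mm

Δh = αΔT·H = 3.5×10⁻⁴ × 1.1 × 260 = 0.10010 m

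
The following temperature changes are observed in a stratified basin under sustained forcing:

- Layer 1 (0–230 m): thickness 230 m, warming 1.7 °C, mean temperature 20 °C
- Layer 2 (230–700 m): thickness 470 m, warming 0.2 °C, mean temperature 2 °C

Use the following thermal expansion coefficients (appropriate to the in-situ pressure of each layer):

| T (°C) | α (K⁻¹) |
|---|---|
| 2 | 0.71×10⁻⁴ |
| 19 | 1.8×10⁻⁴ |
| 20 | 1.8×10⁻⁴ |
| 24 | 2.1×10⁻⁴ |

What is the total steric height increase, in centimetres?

Layer 1 at 20 °C → α = 1.8×10⁻⁴ K⁻¹
Layer 2 at 2 °C → α = 0.71×10⁻⁴ K⁻¹
0–230 m: 230 × 1.8×10⁻⁴ × 1.7 = 0.07038 m
230–700 m: 0.71×10⁻⁴ × 0.2 × 470 = 0.006674 m
Δh = 0.07038 + 0.006674 = 0.077054 m

about 7.71 cm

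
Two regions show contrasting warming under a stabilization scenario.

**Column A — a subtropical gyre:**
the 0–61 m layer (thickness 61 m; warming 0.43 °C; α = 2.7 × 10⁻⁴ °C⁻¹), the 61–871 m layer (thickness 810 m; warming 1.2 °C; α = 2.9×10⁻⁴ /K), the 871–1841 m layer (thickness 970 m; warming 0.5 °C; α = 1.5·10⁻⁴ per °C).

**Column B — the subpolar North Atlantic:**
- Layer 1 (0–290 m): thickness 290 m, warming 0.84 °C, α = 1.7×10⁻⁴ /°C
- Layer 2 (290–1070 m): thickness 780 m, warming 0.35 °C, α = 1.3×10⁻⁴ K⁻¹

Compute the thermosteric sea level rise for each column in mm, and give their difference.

A 61 × 2.7×10⁻⁴ × 0.43 = 0.0070821 m
A Layer 2: 810 × 2.9×10⁻⁴ × 1.2 = 0.28188 m
A Layer 3: 970 × 0.5 × 1.5×10⁻⁴ = 0.07275 m
A total: 0.3617121 m
B Layer 1: 0.84 × 290 × 1.7×10⁻⁴ = 0.041412 m
B 1.3×10⁻⁴ × 780 × 0.35 = 0.03549 m
B total: 0.076902 m
Difference: 0.3617121 − 0.076902 = 0.2848101 m

A: 360 mm; B: 77 mm; difference 280 mm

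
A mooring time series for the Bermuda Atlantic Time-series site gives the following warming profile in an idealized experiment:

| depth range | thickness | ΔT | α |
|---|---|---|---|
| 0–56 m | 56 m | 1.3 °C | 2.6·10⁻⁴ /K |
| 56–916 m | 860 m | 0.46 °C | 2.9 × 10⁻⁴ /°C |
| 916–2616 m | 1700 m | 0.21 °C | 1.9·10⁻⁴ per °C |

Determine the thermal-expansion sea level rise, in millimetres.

56 × 1.3 × 2.6×10⁻⁴ = 0.018928 m
2.9×10⁻⁴ × 860 × 0.46 = 0.114724 m
Layer 3: 1700 × 0.21 × 1.9×10⁻⁴ = 0.06783 m
Δh = 0.018928 + 0.114724 + 0.06783 = 0.201482 m

Δh ≈ 201 mm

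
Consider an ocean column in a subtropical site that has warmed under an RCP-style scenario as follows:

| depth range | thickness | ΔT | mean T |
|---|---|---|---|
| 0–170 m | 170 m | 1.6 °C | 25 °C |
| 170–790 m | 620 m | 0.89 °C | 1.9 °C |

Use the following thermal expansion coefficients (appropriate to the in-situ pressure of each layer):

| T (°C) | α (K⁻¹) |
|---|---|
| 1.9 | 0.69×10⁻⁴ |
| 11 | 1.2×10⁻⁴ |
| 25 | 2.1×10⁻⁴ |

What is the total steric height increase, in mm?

about 95 mm

Layer 1 at 25 °C → α = 2.1×10⁻⁴ K⁻¹
Layer 2 at 1.9 °C → α = 0.69×10⁻⁴ K⁻¹
Layer 1: 2.1×10⁻⁴ × 1.6 × 170 = 0.05712 m
Layer 2: 0.69×10⁻⁴ × 0.89 × 620 = 0.0380742 m
Δh = 0.05712 + 0.0380742 = 0.0951942 m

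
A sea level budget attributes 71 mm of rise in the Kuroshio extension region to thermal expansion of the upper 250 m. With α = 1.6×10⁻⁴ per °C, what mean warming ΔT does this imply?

ΔT = Δh/(αH) = 0.071 / (1.6×10⁻⁴ × 250) = 1.775 °C

ΔT ≈ 1.78 °C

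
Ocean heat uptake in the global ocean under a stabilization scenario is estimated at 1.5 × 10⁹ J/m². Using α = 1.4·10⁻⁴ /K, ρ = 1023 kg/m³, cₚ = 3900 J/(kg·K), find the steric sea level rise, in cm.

5.26 cm of thermosteric rise

Δh = αQ/(ρcₚ) = 1.4×10⁻⁴ × 1.5×10⁹ / (1023 × 3900) ≈ 0.052636 m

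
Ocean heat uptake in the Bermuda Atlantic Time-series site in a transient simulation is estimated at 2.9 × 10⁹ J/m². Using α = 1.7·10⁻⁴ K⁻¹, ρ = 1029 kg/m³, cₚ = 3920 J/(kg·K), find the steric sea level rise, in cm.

about 12.2 cm

Δh = αQ/(ρcₚ) = 1.7×10⁻⁴ × 2.9×10⁹ / (1029 × 3920) ≈ 0.12222 m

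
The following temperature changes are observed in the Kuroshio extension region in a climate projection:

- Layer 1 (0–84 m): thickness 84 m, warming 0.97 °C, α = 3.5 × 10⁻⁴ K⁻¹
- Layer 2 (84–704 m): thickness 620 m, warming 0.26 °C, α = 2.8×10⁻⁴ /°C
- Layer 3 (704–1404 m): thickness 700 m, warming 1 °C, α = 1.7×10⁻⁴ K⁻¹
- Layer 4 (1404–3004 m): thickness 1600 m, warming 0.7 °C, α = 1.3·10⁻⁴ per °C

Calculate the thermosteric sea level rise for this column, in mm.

Δh ≈ 338 mm

Layer 1: 84 × 0.97 × 3.5×10⁻⁴ = 0.028518 m
620 × 2.8×10⁻⁴ × 0.26 = 0.045136 m
1.7×10⁻⁴ × 1 × 700 = 0.11900 m
Layer 4: 1600 × 1.3×10⁻⁴ × 0.7 = 0.14560 m
Δh = 0.028518 + 0.045136 + 0.11900 + 0.14560 = 0.338254 m ≈ 338 mm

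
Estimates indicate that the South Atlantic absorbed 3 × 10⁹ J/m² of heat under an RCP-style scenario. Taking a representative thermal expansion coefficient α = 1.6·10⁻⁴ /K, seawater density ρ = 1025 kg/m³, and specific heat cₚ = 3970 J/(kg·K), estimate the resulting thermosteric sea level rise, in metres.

Δh = αQ/(ρcₚ) = 1.6×10⁻⁴ × 3×10⁹ / (1025 × 3970) ≈ 0.11796 m

Δh ≈ 0.118 m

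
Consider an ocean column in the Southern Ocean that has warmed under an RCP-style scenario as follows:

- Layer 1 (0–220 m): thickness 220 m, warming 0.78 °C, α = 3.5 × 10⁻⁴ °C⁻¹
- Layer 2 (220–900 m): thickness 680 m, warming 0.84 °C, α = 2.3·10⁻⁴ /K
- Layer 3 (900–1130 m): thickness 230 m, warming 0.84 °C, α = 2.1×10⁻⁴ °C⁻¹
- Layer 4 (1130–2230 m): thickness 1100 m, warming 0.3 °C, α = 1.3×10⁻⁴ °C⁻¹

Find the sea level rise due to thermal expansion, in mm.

about 270 mm

3.5×10⁻⁴ × 220 × 0.78 = 0.06006 m
220–900 m: 0.84 × 680 × 2.3×10⁻⁴ = 0.131376 m
0.84 × 2.1×10⁻⁴ × 230 = 0.040572 m
0.3 × 1100 × 1.3×10⁻⁴ = 0.04290 m
Δh = 0.06006 + 0.131376 + 0.040572 + 0.04290 = 0.274908 m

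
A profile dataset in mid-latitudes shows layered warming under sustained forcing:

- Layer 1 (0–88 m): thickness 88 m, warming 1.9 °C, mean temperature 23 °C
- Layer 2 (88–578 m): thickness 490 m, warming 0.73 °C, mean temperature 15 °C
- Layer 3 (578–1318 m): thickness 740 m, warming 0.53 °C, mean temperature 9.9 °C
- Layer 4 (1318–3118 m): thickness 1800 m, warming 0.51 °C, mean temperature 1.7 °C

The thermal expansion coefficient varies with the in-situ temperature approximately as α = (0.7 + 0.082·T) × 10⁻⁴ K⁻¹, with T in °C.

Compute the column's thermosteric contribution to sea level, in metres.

Δh = 0.25 m

Layer 1: α = (0.7 + 0.082×23)×10⁻⁴ = 2.586×10⁻⁴ K⁻¹
Layer 2: α = (0.7 + 0.082×15)×10⁻⁴ = 1.93×10⁻⁴ K⁻¹
Layer 3: α = (0.7 + 0.082×9.9)×10⁻⁴ = 1.5118×10⁻⁴ K⁻¹
Layer 4: α = (0.7 + 0.082×1.7)×10⁻⁴ = 0.8394×10⁻⁴ K⁻¹
Layer 1: 88 × 2.586×10⁻⁴ × 1.9 = 0.04323792 m
490 × 0.73 × 1.93×10⁻⁴ = 0.0690361 m
578–1318 m: 1.5118×10⁻⁴ × 0.53 × 740 = 0.059292796 m
1800 × 0.51 × 0.8394×10⁻⁴ = 0.07705692 m
Δh = 0.04323792 + 0.0690361 + 0.059292796 + 0.07705692 = 0.248623736 m ≈ 0.25 m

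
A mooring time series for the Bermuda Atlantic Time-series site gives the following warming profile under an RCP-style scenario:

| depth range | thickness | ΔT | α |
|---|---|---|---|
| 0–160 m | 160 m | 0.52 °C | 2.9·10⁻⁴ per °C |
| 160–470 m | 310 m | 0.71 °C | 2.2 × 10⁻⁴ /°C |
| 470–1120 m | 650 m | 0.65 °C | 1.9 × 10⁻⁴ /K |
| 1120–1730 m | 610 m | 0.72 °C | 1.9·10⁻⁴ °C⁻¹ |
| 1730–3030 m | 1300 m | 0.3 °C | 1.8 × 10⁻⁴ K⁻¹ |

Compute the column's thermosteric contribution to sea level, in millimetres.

Layer 1: 0.52 × 2.9×10⁻⁴ × 160 = 0.024128 m
160–470 m: 2.2×10⁻⁴ × 0.71 × 310 = 0.048422 m
650 × 0.65 × 1.9×10⁻⁴ = 0.080275 m
1120–1730 m: 0.72 × 610 × 1.9×10⁻⁴ = 0.083448 m
Layer 5: 1.8×10⁻⁴ × 1300 × 0.3 = 0.07020 m
Δh = 0.024128 + 0.048422 + 0.080275 + 0.083448 + 0.07020 = 0.306473 m ≈ 306 mm

about 306 mm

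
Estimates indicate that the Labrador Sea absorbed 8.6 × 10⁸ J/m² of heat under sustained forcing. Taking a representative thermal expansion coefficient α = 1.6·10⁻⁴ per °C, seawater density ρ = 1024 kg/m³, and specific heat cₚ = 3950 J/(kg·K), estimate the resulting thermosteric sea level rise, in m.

Δh = αQ/(ρcₚ) = 1.6×10⁻⁴ × 8.6×10⁸ / (1024 × 3950) ≈ 0.034019 m

Δh = 0.0340 m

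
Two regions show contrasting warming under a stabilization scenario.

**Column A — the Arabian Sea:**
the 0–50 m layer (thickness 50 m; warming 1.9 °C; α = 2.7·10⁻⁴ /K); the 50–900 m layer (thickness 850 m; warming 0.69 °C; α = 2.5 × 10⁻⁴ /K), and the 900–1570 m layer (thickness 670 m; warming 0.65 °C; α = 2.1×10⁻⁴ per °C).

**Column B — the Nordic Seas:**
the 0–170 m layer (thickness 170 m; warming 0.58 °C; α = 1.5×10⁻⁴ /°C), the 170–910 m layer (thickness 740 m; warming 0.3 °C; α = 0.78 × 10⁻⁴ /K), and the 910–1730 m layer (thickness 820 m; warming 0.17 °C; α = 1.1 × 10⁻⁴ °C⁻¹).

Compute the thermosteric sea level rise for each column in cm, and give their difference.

A: 26.4 cm; B: 4.74 cm; difference 21.6 cm

A Layer 1: 2.7×10⁻⁴ × 50 × 1.9 = 0.02565 m
A 50–900 m: 0.69 × 850 × 2.5×10⁻⁴ = 0.146625 m
A 900–1570 m: 670 × 2.1×10⁻⁴ × 0.65 = 0.091455 m
A total: 0.26373 m
B Layer 1: 1.5×10⁻⁴ × 0.58 × 170 = 0.01479 m
B 170–910 m: 740 × 0.3 × 0.78×10⁻⁴ = 0.017316 m
B 1.1×10⁻⁴ × 820 × 0.17 = 0.015334 m
B total: 0.04744 m
Difference: 0.26373 − 0.04744 = 0.21629 m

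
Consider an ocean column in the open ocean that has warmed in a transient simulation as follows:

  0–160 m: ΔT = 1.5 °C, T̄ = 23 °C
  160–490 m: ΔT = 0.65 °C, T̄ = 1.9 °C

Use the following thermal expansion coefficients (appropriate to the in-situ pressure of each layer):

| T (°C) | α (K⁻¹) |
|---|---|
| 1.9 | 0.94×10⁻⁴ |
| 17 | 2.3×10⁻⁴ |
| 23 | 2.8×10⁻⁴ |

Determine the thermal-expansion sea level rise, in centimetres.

about 8.74 cm

Layer 1 at 23 °C → α = 2.8×10⁻⁴ K⁻¹
Layer 2 at 1.9 °C → α = 0.94×10⁻⁴ K⁻¹
Layer 1: 2.8×10⁻⁴ × 1.5 × 160 = 0.06720 m
0.65 × 330 × 0.94×10⁻⁴ = 0.020163 m
Δh = 0.06720 + 0.020163 = 0.087363 m ≈ 8.74 cm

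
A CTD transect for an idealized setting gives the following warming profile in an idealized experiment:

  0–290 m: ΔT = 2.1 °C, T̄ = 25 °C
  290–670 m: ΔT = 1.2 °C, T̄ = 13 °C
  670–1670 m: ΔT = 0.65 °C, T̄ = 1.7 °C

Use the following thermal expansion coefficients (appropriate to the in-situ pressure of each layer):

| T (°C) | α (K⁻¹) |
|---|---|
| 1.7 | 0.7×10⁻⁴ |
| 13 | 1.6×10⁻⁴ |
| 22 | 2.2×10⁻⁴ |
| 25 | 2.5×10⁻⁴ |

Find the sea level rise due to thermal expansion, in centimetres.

Layer 1 at 25 °C → α = 2.5×10⁻⁴ K⁻¹
Layer 2 at 13 °C → α = 1.6×10⁻⁴ K⁻¹
Layer 3 at 1.7 °C → α = 0.7×10⁻⁴ K⁻¹
0–290 m: 290 × 2.1 × 2.5×10⁻⁴ = 0.15225 m
290–670 m: 1.6×10⁻⁴ × 380 × 1.2 = 0.07296 m
0.65 × 1000 × 0.7×10⁻⁴ = 0.04550 m
Δh = 0.15225 + 0.07296 + 0.04550 = 0.27071 m ≈ 27.1 cm

27.1 cm of thermosteric rise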